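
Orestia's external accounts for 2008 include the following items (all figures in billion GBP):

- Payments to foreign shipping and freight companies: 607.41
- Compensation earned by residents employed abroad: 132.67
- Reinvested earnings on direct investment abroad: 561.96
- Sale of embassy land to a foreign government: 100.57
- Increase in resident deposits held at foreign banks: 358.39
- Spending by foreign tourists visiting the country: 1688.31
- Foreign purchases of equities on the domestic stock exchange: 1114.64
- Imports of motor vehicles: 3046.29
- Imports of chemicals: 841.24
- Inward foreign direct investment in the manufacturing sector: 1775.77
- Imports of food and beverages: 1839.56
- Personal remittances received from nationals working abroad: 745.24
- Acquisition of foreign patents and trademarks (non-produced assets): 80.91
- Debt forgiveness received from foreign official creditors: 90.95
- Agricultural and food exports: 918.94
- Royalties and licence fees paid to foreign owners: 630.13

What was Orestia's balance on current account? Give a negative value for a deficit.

Goods: -3046.29 - 1839.56 + 918.94 - 841.24 = -4808.15
Services: -607.41 - 630.13 + 1688.31 = 450.77
Primary income: 561.96 + 132.67 = 694.63
Secondary income: 745.24
Current account = (-4808.15) + 450.77 + 694.63 + 745.24 = -2917.51
(Excluded from the current account — capital account: sale of embassy land to a foreign government 100.57, acquisition of foreign patents and trademarks (non-produced assets) 80.91, debt forgiveness received from foreign official creditors 90.95; financial account: increase in resident deposits held at foreign banks 358.39, foreign purchases of equities on the domestic stock exchange 1114.64, inward foreign direct investment in the manufacturing sector 1775.77.)

-2917.51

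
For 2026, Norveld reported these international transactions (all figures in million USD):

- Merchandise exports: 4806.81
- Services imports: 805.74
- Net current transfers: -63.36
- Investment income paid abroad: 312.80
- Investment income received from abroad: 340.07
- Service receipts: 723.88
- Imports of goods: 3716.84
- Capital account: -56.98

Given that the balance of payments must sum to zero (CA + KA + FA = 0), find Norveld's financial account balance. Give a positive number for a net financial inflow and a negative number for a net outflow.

Goods balance = 4806.81 - 3716.84 = 1089.97
Services balance = 723.88 - 805.74 = -81.86
Trade balance (goods + services) = 1089.97 + (-81.86) = 1008.11
Net primary income = 340.07 - 312.80 = 27.27
Net secondary income = -63.36
Current account = 1008.11 + 27.27 + (-63.36) = 972.02
Financial account = -(972.02 + (-56.98)) = -915.04

-915.04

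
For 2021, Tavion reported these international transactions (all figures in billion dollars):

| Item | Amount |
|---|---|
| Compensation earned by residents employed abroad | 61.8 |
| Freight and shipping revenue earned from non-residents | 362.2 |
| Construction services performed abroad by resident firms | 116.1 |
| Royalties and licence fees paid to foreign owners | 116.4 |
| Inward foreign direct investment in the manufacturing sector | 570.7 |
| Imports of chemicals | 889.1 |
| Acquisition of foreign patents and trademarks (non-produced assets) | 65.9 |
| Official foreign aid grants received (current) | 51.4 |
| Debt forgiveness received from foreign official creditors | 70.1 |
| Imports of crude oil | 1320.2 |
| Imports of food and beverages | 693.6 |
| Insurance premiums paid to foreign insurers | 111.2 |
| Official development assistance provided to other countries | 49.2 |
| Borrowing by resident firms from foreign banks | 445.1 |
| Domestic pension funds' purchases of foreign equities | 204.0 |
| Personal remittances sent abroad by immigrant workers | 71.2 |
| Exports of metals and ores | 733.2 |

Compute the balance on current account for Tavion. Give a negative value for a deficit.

Goods: -1320.2 + 733.2 - 693.6 - 889.1 = -2169.7
Services: 362.2 - 111.2 + 116.1 - 116.4 = 250.7
Primary income: 61.8
Secondary income: 51.4 - 71.2 - 49.2 = -69.0
Current account = (-2169.7) + 250.7 + 61.8 + (-69.0) = -1926.2
(Excluded from the current account — financial account: inward foreign direct investment in the manufacturing sector 570.7, borrowing by resident firms from foreign banks 445.1, domestic pension funds' purchases of foreign equities 204.0; capital account: acquisition of foreign patents and trademarks (non-produced assets) 65.9, debt forgiveness received from foreign official creditors 70.1.)

-1926.2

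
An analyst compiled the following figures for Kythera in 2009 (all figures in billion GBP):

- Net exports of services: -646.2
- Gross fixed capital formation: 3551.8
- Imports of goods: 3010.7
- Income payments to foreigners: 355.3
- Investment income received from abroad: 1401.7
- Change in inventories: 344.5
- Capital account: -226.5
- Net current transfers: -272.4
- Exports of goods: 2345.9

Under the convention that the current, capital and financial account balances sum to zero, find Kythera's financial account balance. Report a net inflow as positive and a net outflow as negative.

Goods balance = 2345.9 - 3010.7 = -664.8
Services balance = -646.2
Trade balance (goods + services) = -664.8 + (-646.2) = -1311.0
Net primary income = 1401.7 - 355.3 = 1046.4
Net secondary income = -272.4
Current account = -1311.0 + 1046.4 + (-272.4) = -537.0
Financial account = -(-537.0 + (-226.5)) = 763.5

763.5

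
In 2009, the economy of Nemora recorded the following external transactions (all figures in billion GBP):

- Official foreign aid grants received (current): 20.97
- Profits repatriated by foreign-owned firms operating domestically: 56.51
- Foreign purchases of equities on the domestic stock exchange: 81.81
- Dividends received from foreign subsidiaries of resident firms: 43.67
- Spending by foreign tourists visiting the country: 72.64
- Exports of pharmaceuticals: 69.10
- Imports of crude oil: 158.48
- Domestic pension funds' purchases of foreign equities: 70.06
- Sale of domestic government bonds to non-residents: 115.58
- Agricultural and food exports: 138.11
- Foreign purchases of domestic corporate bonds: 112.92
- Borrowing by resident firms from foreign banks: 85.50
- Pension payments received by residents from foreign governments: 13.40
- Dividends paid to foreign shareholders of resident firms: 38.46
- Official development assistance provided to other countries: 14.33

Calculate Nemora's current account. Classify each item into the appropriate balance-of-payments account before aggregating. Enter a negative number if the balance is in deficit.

90.11

Goods: 138.11 + 69.10 - 158.48 = 48.73
Services: 72.64
Primary income: 43.67 - 38.46 - 56.51 = -51.30
Secondary income: 13.40 + 20.97 - 14.33 = 20.04
Current account = 48.73 + 72.64 + (-51.30) + 20.04 = 90.11
(Excluded from the current account — financial account: foreign purchases of equities on the domestic stock exchange 81.81, domestic pension funds' purchases of foreign equities 70.06, sale of domestic government bonds to non-residents 115.58, foreign purchases of domestic corporate bonds 112.92, borrowing by resident firms from foreign banks 85.50.)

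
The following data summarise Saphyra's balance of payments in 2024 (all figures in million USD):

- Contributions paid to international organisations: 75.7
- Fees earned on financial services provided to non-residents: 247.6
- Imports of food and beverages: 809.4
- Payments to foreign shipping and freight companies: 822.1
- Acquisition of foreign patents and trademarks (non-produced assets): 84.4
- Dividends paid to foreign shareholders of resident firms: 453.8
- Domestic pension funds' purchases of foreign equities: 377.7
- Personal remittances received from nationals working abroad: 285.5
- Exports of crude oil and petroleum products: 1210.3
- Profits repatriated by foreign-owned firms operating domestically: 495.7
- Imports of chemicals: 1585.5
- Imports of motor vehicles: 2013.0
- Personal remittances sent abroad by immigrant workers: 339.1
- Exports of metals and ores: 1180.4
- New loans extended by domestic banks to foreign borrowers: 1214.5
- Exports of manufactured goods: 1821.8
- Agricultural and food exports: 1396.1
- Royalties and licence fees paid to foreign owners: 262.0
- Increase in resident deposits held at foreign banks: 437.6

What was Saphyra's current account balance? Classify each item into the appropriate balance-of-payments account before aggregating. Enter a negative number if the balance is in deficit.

Goods: -809.4 + 1396.1 - 1585.5 + 1821.8 + 1210.3 + 1180.4 - 2013.0 = 1200.7
Services: 247.6 - 822.1 - 262.0 = -836.5
Primary income: -495.7 - 453.8 = -949.5
Secondary income: 285.5 - 339.1 - 75.7 = -129.3
Current account = 1200.7 + (-836.5) + (-949.5) + (-129.3) = -714.6
(Excluded from the current account — capital account: acquisition of foreign patents and trademarks (non-produced assets) 84.4; financial account: domestic pension funds' purchases of foreign equities 377.7, new loans extended by domestic banks to foreign borrowers 1214.5, increase in resident deposits held at foreign banks 437.6.)

-714.6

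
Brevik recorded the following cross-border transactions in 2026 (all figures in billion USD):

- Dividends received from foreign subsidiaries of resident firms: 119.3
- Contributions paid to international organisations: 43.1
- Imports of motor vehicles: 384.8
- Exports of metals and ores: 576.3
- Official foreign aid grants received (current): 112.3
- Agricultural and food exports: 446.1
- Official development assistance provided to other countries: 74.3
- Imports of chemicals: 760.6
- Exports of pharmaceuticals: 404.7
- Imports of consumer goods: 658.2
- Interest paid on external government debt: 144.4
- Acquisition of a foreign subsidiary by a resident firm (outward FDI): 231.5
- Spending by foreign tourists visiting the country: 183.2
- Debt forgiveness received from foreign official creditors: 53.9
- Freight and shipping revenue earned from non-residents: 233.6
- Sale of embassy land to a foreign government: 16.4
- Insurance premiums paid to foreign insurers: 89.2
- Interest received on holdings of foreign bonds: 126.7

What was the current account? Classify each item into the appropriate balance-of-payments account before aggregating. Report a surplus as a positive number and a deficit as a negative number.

47.6

Goods: -384.8 + 446.1 + 404.7 - 760.6 + 576.3 - 658.2 = -376.5
Services: -89.2 + 183.2 + 233.6 = 327.6
Primary income: 126.7 + 119.3 - 144.4 = 101.6
Secondary income: -43.1 + 112.3 - 74.3 = -5.1
Current account = (-376.5) + 327.6 + 101.6 + (-5.1) = 47.6
(Excluded from the current account — financial account: acquisition of a foreign subsidiary by a resident firm (outward FDI) 231.5; capital account: debt forgiveness received from foreign official creditors 53.9, sale of embassy land to a foreign government 16.4.)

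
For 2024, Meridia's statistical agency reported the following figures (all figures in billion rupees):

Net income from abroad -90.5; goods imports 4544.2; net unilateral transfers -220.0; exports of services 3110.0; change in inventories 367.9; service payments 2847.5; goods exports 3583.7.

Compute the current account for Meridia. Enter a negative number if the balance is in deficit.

-1008.5

Goods balance = 3583.7 - 4544.2 = -960.5
Services balance = 3110.0 - 2847.5 = 262.5
Trade balance (goods + services) = -960.5 + 262.5 = -698.0
Net primary income = -90.5
Net secondary income = -220.0
Current account = -698.0 + (-90.5) + (-220.0) = -1008.5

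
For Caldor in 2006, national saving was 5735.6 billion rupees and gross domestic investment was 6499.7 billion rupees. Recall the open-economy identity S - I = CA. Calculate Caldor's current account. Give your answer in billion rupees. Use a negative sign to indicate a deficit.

CA = S - I = 5735.6 - 6499.7 = -764.1

-764.1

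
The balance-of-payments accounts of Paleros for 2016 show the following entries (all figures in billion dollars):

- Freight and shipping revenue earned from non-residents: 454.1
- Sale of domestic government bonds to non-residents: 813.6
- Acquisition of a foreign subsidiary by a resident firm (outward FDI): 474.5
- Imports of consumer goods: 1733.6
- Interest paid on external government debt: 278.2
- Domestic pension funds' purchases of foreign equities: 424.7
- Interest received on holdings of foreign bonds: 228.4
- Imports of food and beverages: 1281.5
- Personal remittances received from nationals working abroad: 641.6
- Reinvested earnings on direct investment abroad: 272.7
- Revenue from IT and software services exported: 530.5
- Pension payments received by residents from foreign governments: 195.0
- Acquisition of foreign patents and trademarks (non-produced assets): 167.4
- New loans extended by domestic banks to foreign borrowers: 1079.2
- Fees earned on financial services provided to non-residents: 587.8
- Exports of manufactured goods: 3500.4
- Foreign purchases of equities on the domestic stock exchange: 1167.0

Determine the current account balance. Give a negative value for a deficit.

3117.2

Goods: 3500.4 - 1281.5 - 1733.6 = 485.3
Services: 587.8 + 454.1 + 530.5 = 1572.4
Primary income: -278.2 + 272.7 + 228.4 = 222.9
Secondary income: 641.6 + 195.0 = 836.6
Current account = 485.3 + 1572.4 + 222.9 + 836.6 = 3117.2
(Excluded from the current account — financial account: sale of domestic government bonds to non-residents 813.6, acquisition of a foreign subsidiary by a resident firm (outward FDI) 474.5, domestic pension funds' purchases of foreign equities 424.7, new loans extended by domestic banks to foreign borrowers 1079.2, foreign purchases of equities on the domestic stock exchange 1167.0; capital account: acquisition of foreign patents and trademarks (non-produced assets) 167.4.)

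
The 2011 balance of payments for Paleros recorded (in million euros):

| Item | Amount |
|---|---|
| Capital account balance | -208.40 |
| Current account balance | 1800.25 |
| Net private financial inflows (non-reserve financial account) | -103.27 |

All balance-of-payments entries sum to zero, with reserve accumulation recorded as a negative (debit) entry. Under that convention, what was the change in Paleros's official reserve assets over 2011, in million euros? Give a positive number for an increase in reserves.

1488.58

Official reserve transactions balance = -(1800.25 + (-208.40) + (-103.27)) = -1488.58
An accumulation of reserves is recorded as a debit (negative entry), so the change in the stock of reserves is the negative of that balance.
Change in official reserves = -(-1488.58) = 1488.58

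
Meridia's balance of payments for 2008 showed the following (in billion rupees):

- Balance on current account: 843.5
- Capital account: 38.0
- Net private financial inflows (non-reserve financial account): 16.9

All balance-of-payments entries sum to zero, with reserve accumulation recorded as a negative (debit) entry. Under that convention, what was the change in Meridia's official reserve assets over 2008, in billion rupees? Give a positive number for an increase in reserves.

898.4

Official reserve transactions balance = -(843.5 + 38.0 + 16.9) = -898.4
An accumulation of reserves is recorded as a debit (negative entry), so the change in the stock of reserves is the negative of that balance.
Change in official reserves = -(-898.4) = 898.4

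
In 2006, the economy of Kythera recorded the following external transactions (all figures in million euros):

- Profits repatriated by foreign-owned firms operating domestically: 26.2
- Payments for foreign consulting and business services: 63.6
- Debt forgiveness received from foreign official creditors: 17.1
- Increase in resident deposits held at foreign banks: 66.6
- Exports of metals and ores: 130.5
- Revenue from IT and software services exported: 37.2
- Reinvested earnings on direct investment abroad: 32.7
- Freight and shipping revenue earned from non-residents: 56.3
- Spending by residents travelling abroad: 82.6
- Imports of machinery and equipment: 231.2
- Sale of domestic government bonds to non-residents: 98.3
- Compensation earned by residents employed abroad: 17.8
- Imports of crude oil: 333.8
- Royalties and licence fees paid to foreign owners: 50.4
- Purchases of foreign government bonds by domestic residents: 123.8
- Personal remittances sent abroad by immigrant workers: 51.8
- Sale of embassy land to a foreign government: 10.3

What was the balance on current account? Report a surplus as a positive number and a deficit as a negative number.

Goods: 130.5 - 333.8 - 231.2 = -434.5
Services: -63.6 - 82.6 + 37.2 + 56.3 - 50.4 = -103.1
Primary income: 32.7 + 17.8 - 26.2 = 24.3
Secondary income: -51.8
Current account = (-434.5) + (-103.1) + 24.3 + (-51.8) = -565.1
(Excluded from the current account — capital account: debt forgiveness received from foreign official creditors 17.1, sale of embassy land to a foreign government 10.3; financial account: increase in resident deposits held at foreign banks 66.6, sale of domestic government bonds to non-residents 98.3, purchases of foreign government bonds by domestic residents 123.8.)

-565.1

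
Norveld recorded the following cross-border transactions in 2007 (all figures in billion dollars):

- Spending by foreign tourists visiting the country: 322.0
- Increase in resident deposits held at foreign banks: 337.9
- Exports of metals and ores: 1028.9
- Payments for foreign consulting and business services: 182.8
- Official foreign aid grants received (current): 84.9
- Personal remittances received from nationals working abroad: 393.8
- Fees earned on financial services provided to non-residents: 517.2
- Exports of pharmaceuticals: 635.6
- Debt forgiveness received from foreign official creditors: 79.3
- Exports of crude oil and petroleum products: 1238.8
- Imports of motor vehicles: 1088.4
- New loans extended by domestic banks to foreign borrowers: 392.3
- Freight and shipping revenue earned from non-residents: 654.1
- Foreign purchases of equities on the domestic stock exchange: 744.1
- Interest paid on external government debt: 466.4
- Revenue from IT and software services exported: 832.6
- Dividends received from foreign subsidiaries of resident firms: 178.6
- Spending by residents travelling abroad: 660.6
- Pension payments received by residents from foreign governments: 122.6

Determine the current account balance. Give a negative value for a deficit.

Goods: 1238.8 - 1088.4 + 635.6 + 1028.9 = 1814.9
Services: 517.2 + 832.6 - 660.6 - 182.8 + 322.0 + 654.1 = 1482.5
Primary income: -466.4 + 178.6 = -287.8
Secondary income: 122.6 + 393.8 + 84.9 = 601.3
Current account = 1814.9 + 1482.5 + (-287.8) + 601.3 = 3610.9
(Excluded from the current account — financial account: increase in resident deposits held at foreign banks 337.9, new loans extended by domestic banks to foreign borrowers 392.3, foreign purchases of equities on the domestic stock exchange 744.1; capital account: debt forgiveness received from foreign official creditors 79.3.)

3610.9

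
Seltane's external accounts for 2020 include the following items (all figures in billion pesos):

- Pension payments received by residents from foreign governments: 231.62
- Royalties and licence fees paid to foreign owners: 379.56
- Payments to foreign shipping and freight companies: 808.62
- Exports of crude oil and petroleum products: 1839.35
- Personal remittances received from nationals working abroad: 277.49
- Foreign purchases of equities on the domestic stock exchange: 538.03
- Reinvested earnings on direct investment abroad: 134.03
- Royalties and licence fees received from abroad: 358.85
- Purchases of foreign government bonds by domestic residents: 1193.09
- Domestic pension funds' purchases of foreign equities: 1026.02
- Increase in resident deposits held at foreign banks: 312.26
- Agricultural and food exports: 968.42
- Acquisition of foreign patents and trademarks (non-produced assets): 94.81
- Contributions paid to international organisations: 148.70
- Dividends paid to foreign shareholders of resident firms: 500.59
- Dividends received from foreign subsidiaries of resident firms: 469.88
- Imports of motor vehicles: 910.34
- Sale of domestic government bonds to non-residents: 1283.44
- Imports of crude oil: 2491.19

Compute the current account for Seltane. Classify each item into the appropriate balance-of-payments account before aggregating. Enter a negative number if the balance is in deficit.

-959.36

Goods: -2491.19 + 968.42 + 1839.35 - 910.34 = -593.76
Services: 358.85 - 379.56 - 808.62 = -829.33
Primary income: 469.88 + 134.03 - 500.59 = 103.32
Secondary income: 277.49 - 148.70 + 231.62 = 360.41
Current account = (-593.76) + (-829.33) + 103.32 + 360.41 = -959.36
(Excluded from the current account — financial account: foreign purchases of equities on the domestic stock exchange 538.03, purchases of foreign government bonds by domestic residents 1193.09, domestic pension funds' purchases of foreign equities 1026.02, increase in resident deposits held at foreign banks 312.26, sale of domestic government bonds to non-residents 1283.44; capital account: acquisition of foreign patents and trademarks (non-produced assets) 94.81.)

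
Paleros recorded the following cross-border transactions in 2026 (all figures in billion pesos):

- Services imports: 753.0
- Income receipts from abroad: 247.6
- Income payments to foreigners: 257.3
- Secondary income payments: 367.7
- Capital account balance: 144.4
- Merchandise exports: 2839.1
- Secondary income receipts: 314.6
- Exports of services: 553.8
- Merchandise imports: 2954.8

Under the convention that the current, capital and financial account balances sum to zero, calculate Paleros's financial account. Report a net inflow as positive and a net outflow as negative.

233.3

Goods balance = 2839.1 - 2954.8 = -115.7
Services balance = 553.8 - 753.0 = -199.2
Trade balance (goods + services) = -115.7 + (-199.2) = -314.9
Net primary income = 247.6 - 257.3 = -9.7
Net secondary income = 314.6 - 367.7 = -53.1
Current account = -314.9 + (-9.7) + (-53.1) = -377.7
Financial account = -(-377.7 + 144.4) = 233.3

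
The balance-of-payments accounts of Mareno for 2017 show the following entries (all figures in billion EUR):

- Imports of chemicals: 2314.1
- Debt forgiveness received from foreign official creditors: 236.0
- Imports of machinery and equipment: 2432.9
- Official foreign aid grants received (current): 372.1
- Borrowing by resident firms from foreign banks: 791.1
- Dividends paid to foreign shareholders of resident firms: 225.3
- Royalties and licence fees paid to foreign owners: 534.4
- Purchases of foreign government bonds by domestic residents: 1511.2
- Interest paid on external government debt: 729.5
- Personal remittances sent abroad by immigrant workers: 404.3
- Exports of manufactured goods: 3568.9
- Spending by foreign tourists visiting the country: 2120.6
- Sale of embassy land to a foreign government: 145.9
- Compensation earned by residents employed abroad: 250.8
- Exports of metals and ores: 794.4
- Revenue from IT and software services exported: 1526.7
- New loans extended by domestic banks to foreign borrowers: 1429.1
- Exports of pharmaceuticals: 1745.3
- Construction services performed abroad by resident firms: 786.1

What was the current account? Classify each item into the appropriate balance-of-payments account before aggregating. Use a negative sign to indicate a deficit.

Goods: -2314.1 - 2432.9 + 1745.3 + 3568.9 + 794.4 = 1361.6
Services: 786.1 + 1526.7 + 2120.6 - 534.4 = 3899.0
Primary income: -729.5 - 225.3 + 250.8 = -704.0
Secondary income: 372.1 - 404.3 = -32.2
Current account = 1361.6 + 3899.0 + (-704.0) + (-32.2) = 4524.4
(Excluded from the current account — capital account: debt forgiveness received from foreign official creditors 236.0, sale of embassy land to a foreign government 145.9; financial account: borrowing by resident firms from foreign banks 791.1, purchases of foreign government bonds by domestic residents 1511.2, new loans extended by domestic banks to foreign borrowers 1429.1.)

4524.4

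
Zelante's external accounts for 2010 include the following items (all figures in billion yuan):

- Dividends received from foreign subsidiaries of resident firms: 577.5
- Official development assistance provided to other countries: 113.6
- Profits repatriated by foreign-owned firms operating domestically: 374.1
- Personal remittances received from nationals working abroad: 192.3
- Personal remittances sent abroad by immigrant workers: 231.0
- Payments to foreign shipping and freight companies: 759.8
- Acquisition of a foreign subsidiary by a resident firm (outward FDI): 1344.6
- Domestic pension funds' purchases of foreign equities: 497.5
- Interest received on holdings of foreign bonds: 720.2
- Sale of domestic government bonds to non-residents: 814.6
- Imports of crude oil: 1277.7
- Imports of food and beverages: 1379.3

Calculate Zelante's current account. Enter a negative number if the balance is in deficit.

Goods: -1379.3 - 1277.7 = -2657.0
Services: -759.8
Primary income: -374.1 + 577.5 + 720.2 = 923.6
Secondary income: -231.0 - 113.6 + 192.3 = -152.3
Current account = (-2657.0) + (-759.8) + 923.6 + (-152.3) = -2645.5
(Excluded from the current account — financial account: acquisition of a foreign subsidiary by a resident firm (outward FDI) 1344.6, domestic pension funds' purchases of foreign equities 497.5, sale of domestic government bonds to non-residents 814.6.)

-2645.5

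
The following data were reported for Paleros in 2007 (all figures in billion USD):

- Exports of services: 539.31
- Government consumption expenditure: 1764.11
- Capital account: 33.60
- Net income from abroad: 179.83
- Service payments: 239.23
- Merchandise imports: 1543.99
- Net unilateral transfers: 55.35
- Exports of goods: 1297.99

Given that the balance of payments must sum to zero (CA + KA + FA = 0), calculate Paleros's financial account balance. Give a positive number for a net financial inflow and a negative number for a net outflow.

-322.86

Goods balance = 1297.99 - 1543.99 = -246.00
Services balance = 539.31 - 239.23 = 300.08
Trade balance (goods + services) = -246.00 + 300.08 = 54.08
Net primary income = 179.83
Net secondary income = 55.35
Current account = 54.08 + 179.83 + 55.35 = 289.26
Financial account = -(289.26 + 33.60) = -322.86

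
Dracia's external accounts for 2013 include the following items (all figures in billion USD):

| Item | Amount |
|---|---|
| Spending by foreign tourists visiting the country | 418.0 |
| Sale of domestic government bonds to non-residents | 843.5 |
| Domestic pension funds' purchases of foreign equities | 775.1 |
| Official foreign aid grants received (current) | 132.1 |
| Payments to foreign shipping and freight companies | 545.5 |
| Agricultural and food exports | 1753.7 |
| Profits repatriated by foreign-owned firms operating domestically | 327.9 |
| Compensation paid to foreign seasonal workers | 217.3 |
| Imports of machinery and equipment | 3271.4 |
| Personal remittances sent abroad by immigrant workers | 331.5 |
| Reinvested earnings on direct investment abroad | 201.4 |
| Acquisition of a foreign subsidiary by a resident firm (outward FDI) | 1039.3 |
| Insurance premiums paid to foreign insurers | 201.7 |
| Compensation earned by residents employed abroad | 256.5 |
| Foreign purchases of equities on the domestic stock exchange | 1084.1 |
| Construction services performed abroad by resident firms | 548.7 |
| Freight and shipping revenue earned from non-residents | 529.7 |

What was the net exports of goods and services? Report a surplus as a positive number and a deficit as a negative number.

-768.5

Goods: 1753.7 - 3271.4 = -1517.7
Services: -201.7 + 529.7 + 418.0 + 548.7 - 545.5 = 749.2
Trade balance = -1517.7 + 749.2 = -768.5
(Excluded from the trade balance — financial account: sale of domestic government bonds to non-residents 843.5, domestic pension funds' purchases of foreign equities 775.1, acquisition of a foreign subsidiary by a resident firm (outward FDI) 1039.3, foreign purchases of equities on the domestic stock exchange 1084.1; secondary income: official foreign aid grants received (current) 132.1, personal remittances sent abroad by immigrant workers 331.5; primary income: profits repatriated by foreign-owned firms operating domestically 327.9, compensation paid to foreign seasonal workers 217.3, reinvested earnings on direct investment abroad 201.4, compensation earned by residents employed abroad 256.5.)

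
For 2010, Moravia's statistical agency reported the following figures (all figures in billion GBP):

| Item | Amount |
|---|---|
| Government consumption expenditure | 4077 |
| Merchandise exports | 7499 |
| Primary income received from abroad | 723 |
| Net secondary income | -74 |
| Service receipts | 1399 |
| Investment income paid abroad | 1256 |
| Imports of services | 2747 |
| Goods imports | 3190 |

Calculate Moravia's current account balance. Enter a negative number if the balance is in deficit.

2354

Goods balance = 7499 - 3190 = 4309
Services balance = 1399 - 2747 = -1348
Trade balance (goods + services) = 4309 + (-1348) = 2961
Net primary income = 723 - 1256 = -533
Net secondary income = -74
Current account = 2961 + (-533) + (-74) = 2354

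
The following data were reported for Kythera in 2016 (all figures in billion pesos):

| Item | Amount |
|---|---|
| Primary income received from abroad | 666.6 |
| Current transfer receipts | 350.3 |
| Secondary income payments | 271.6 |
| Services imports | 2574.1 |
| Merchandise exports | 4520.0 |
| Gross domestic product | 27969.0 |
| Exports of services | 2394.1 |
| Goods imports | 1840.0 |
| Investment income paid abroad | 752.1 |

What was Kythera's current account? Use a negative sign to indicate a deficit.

2493.2

Goods balance = 4520.0 - 1840.0 = 2680.0
Services balance = 2394.1 - 2574.1 = -180.0
Trade balance (goods + services) = 2680.0 + (-180.0) = 2500.0
Net primary income = 666.6 - 752.1 = -85.5
Net secondary income = 350.3 - 271.6 = 78.7
Current account = 2500.0 + (-85.5) + 78.7 = 2493.2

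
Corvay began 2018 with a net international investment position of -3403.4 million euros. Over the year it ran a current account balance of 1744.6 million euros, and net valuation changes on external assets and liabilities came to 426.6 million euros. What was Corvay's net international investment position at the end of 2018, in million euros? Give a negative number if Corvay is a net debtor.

Change in NIIP = current account + net valuation change = 1744.6 + 426.6 = 2171.2
End-of-year NIIP = -3403.4 + 2171.2 = -1232.2

-1232.2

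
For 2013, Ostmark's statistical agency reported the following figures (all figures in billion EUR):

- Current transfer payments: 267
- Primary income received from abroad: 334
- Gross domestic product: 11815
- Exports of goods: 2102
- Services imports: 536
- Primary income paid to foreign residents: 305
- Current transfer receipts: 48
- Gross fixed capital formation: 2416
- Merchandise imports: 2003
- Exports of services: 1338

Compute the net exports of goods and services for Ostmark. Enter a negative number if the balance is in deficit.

Goods balance = 2102 - 2003 = 99
Services balance = 1338 - 536 = 802
Trade balance (goods + services) = 99 + 802 = 901

901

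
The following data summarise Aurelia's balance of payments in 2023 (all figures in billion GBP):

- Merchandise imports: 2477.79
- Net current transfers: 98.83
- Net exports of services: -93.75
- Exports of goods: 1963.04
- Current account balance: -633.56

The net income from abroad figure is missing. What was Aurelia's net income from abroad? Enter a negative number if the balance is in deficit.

Current account = goods balance + services balance + net primary income + net secondary income
Sum of the known components = -509.67
Net income from abroad = CA - (known components) = -633.56 - (-509.67) = -123.89

-123.89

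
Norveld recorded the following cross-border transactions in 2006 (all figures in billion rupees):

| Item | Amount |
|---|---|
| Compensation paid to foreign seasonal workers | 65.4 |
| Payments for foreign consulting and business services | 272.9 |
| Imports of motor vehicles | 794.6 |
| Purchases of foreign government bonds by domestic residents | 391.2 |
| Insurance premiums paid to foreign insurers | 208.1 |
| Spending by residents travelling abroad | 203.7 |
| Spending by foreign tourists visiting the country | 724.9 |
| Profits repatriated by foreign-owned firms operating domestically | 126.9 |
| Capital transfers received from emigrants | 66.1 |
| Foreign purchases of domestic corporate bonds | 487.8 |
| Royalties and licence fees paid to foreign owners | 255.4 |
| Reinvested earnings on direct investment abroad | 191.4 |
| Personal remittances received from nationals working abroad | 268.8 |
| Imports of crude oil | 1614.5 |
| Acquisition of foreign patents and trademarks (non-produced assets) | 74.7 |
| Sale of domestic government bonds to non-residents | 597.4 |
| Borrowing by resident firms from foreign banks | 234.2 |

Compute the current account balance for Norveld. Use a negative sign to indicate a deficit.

Goods: -794.6 - 1614.5 = -2409.1
Services: -203.7 - 272.9 + 724.9 - 255.4 - 208.1 = -215.2
Primary income: 191.4 - 65.4 - 126.9 = -0.9
Secondary income: 268.8
Current account = (-2409.1) + (-215.2) + (-0.9) + 268.8 = -2356.4
(Excluded from the current account — financial account: purchases of foreign government bonds by domestic residents 391.2, foreign purchases of domestic corporate bonds 487.8, sale of domestic government bonds to non-residents 597.4, borrowing by resident firms from foreign banks 234.2; capital account: capital transfers received from emigrants 66.1, acquisition of foreign patents and trademarks (non-produced assets) 74.7.)

-2356.4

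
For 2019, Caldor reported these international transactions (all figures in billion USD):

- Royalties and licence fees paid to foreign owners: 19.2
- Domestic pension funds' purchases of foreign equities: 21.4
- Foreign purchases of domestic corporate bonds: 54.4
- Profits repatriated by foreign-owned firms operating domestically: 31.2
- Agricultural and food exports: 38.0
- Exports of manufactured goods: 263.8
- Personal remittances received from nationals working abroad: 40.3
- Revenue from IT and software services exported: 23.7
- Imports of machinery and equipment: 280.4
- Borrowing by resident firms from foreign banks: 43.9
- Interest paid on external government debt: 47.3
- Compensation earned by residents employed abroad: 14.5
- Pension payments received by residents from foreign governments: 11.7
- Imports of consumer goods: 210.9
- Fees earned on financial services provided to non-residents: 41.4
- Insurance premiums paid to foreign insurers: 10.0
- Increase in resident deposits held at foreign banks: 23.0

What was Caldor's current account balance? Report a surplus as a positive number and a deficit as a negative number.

-165.6

Goods: -210.9 - 280.4 + 263.8 + 38.0 = -189.5
Services: -19.2 - 10.0 + 41.4 + 23.7 = 35.9
Primary income: -31.2 + 14.5 - 47.3 = -64.0
Secondary income: 11.7 + 40.3 = 52.0
Current account = (-189.5) + 35.9 + (-64.0) + 52.0 = -165.6
(Excluded from the current account — financial account: domestic pension funds' purchases of foreign equities 21.4, foreign purchases of domestic corporate bonds 54.4, borrowing by resident firms from foreign banks 43.9, increase in resident deposits held at foreign banks 23.0.)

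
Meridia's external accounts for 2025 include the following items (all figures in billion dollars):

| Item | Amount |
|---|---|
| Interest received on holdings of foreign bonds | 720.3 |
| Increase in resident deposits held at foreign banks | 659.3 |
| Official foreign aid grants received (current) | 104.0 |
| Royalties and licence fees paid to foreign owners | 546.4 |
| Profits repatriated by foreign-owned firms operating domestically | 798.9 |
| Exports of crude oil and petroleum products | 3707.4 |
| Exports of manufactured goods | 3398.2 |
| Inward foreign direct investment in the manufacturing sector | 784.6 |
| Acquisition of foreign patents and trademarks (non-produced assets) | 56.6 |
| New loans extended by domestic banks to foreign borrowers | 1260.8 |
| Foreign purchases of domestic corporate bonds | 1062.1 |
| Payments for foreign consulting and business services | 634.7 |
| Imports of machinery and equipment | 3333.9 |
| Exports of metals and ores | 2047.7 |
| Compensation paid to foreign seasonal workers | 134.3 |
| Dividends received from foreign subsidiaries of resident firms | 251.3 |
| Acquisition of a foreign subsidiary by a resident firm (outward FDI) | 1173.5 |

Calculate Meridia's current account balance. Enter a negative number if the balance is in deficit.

4780.7

Goods: 3707.4 + 2047.7 + 3398.2 - 3333.9 = 5819.4
Services: -634.7 - 546.4 = -1181.1
Primary income: 720.3 - 134.3 - 798.9 + 251.3 = 38.4
Secondary income: 104.0
Current account = 5819.4 + (-1181.1) + 38.4 + 104.0 = 4780.7
(Excluded from the current account — financial account: increase in resident deposits held at foreign banks 659.3, inward foreign direct investment in the manufacturing sector 784.6, new loans extended by domestic banks to foreign borrowers 1260.8, foreign purchases of domestic corporate bonds 1062.1, acquisition of a foreign subsidiary by a resident firm (outward FDI) 1173.5; capital account: acquisition of foreign patents and trademarks (non-produced assets) 56.6.)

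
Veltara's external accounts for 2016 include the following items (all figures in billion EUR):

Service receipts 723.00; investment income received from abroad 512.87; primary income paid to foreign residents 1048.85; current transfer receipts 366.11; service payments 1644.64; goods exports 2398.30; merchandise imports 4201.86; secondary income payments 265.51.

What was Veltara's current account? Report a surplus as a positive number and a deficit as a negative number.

-3160.58

Goods balance = 2398.30 - 4201.86 = -1803.56
Services balance = 723.00 - 1644.64 = -921.64
Trade balance (goods + services) = -1803.56 + (-921.64) = -2725.20
Net primary income = 512.87 - 1048.85 = -535.98
Net secondary income = 366.11 - 265.51 = 100.60
Current account = -2725.20 + (-535.98) + 100.60 = -3160.58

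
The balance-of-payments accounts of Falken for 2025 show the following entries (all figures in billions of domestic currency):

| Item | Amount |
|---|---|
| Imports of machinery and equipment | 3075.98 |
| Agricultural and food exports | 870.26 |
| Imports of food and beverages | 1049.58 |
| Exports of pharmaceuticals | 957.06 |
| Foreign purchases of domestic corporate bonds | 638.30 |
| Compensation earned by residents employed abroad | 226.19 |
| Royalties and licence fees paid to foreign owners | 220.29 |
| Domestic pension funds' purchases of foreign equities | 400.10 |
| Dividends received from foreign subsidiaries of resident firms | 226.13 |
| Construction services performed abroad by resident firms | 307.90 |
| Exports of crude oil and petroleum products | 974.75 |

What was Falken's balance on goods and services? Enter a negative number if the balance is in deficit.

Goods: 974.75 + 870.26 + 957.06 - 1049.58 - 3075.98 = -1323.49
Services: -220.29 + 307.90 = 87.61
Trade balance = -1323.49 + 87.61 = -1235.88
(Excluded from the trade balance — financial account: foreign purchases of domestic corporate bonds 638.30, domestic pension funds' purchases of foreign equities 400.10; primary income: compensation earned by residents employed abroad 226.19, dividends received from foreign subsidiaries of resident firms 226.13.)

-1235.88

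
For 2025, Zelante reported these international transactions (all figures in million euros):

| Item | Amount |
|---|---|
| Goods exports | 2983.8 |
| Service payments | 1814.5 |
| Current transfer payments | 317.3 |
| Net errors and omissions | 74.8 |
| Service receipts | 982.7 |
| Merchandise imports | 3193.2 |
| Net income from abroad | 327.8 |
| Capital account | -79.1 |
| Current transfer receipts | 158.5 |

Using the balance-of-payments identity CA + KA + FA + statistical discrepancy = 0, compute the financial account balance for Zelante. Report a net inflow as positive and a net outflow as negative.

876.5

Goods balance = 2983.8 - 3193.2 = -209.4
Services balance = 982.7 - 1814.5 = -831.8
Trade balance (goods + services) = -209.4 + (-831.8) = -1041.2
Net primary income = 327.8
Net secondary income = 158.5 - 317.3 = -158.8
Current account = -1041.2 + 327.8 + (-158.8) = -872.2
Financial account = -(-872.2 + (-79.1) + 74.8) = 876.5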